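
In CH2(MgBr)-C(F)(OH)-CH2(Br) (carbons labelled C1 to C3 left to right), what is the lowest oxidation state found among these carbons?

-3

Tallying each carbon's bonds:
C1: 1C, 2H, 1Mg → 0 − 2 − 1 = -3
C2: 2C, 1O, 1F → 0 + 1 + 1 = +2
C3: 1C, 2H, 1Br → 0 − 2 + 1 = -1
The lowest value is -3.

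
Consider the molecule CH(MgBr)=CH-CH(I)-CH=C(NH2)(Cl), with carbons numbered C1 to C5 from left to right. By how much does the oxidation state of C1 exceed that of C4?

-1

C1: 2C, 1H, 1Mg → 0 − 1 − 1 = -2
C4: 3C, 1H → 0 − 1 = -1
Difference: -2 − (-1) = -1.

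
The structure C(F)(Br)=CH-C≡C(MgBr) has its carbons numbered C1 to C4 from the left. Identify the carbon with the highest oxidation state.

Tallying each carbon's bonds:
C1: 2C, 1F, 1Br → 0 + 1 + 1 = +2
C2: 3C, 1H → 0 − 1 = -1
C3: 4C → 0 = 0
C4: 3C, 1Mg → 0 − 1 = -1
The most oxidised carbon is C1 at +2.

C1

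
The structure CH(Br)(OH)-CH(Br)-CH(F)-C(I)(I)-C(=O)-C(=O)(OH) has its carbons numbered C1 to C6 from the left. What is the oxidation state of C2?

C2 has one bond to C (0), one bond to C (0), one bond to Br (+1), one bond to H (-1).
Oxidation state = 0 + 0 + 1 − 1 = 0.

0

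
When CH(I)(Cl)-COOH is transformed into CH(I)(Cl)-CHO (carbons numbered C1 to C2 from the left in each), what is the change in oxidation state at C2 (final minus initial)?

-2

Before: C2 has 1 bond to C, 3 bonds to O → oxidation state +3.
After: C2 has 1 bond to C, 1 bond to H, 2 bonds to O → oxidation state +1.
Δ = +1 − (+3) = -2, so this is a reduction at C2.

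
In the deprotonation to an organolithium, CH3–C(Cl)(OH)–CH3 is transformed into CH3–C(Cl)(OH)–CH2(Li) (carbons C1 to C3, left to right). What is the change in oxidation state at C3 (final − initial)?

Before: C3 has 1 bond to C, 3 bonds to H → oxidation state -3.
After: C3 has 1 bond to C, 2 bonds to H, 1 bond to Li → oxidation state -3.
Δ = -3 − (-3) = 0, so no net redox change at C3.

0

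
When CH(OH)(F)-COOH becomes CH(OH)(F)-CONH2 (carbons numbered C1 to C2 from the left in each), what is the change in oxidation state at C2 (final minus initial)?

Before: C2 has 1 bond to C, 3 bonds to O → oxidation state +3.
After: C2 has 1 bond to C, 2 bonds to O, 1 bond to N → oxidation state +3.
Δ = +3 − (+3) = 0, so no net redox change at C2.

0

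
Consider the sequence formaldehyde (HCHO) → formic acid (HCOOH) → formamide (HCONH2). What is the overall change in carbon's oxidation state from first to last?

Carbon oxidation states along the series — formaldehyde: 0, formic acid: +2, formamide: +2.
Net change = +2 − (0) = +2.

+2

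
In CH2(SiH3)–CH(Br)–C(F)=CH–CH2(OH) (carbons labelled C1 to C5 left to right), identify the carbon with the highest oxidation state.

C3

Tallying each carbon's bonds:
C1: 1C, 2H, 1Si → 0 − 2 − 1 = -3
C2: 2C, 1H, 1Br → 0 − 1 + 1 = 0
C3: 3C, 1F → 0 + 1 = +1
C4: 3C, 1H → 0 − 1 = -1
C5: 1C, 2H, 1O → 0 − 2 + 1 = -1
The most oxidised carbon is C3 at +1.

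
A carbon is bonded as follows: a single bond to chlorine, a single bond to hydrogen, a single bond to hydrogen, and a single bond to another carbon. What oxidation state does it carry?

Bonds to more-electronegative neighbours contribute +1 each, bonds to H or metals contribute −1 each, and C–C bonds contribute 0.
The carbon has one bond to C (0), one bond to Cl (+1), one bond to H (-1), one bond to H (-1).
Oxidation state = 0 + 1 − 1 − 1 = -1.

-1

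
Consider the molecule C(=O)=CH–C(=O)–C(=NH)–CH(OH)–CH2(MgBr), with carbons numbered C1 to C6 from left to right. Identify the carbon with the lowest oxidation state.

C6

Each bond to a more electronegative atom (O, N, halogen) counts +1, each bond to a less electronegative atom (H, metal, B, Si) counts −1, and each C–C bond counts 0. Tallying each carbon:
C1: 2C, 2O → 0 + 2 = +2
C2: 3C, 1H → 0 − 1 = -1
C3: 2C, 2O → 0 + 2 = +2
C4: 2C, 2N → 0 + 2 = +2
C5: 2C, 1H, 1O → 0 − 1 + 1 = 0
C6: 1C, 2H, 1Mg → 0 − 2 − 1 = -3
The most reduced carbon is C6 at -3.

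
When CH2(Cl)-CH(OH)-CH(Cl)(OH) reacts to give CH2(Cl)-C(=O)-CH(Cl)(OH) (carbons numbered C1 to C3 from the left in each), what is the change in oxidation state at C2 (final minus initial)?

Before: C2 has 2 bonds to C, 1 bond to H, 1 bond to O → oxidation state 0.
After: C2 has 2 bonds to C, 2 bonds to O → oxidation state +2.
Δ = +2 − (0) = +2, so this is an oxidation at C2.

+2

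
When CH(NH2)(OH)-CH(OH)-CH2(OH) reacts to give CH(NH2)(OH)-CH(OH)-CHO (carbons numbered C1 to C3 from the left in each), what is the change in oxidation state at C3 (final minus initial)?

Before: C3 has 1 bond to C, 2 bonds to H, 1 bond to O → oxidation state -1.
After: C3 has 1 bond to C, 1 bond to H, 2 bonds to O → oxidation state +1.
Δ = +1 − (-1) = +2, so this is an oxidation at C3.

+2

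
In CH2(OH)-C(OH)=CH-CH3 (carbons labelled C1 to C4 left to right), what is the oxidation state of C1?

-1

C1 has one bond to C (0), one bond to H (-1), one bond to O (+1), one bond to H (-1).
Oxidation state = 0 − 1 + 1 − 1 = -1.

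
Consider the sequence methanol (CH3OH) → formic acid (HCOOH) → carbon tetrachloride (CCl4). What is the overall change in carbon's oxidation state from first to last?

+6

Carbon oxidation states along the series — methanol: -2, formic acid: +2, carbon tetrachloride: +4.
Net change = +4 − (-2) = +6.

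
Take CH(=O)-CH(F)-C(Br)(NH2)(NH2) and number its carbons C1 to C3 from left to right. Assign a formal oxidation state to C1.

Bonds to more-electronegative neighbours contribute +1 each, bonds to H or metals contribute −1 each, and C–C bonds contribute 0.
C1 has one bond to C (0), one bond to H (-1), a double bond to O (2×+1 = +2).
Oxidation state = 0 − 1 + 2 = +1.

+1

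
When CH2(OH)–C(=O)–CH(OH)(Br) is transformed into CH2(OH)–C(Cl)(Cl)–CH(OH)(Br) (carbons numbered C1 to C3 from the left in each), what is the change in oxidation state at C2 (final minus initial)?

0

Before: C2 has 2 bonds to C, 2 bonds to O → oxidation state +2.
After: C2 has 2 bonds to C, 2 bonds to Cl → oxidation state +2.
Δ = +2 − (+2) = 0, so no net redox change at C2.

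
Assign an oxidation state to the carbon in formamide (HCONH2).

+2

Each bond to a more electronegative atom (O, N, halogen) counts +1, each bond to a less electronegative atom (H, metal, B, Si) counts −1, and each C–C bond counts 0.
The carbon has one bond to H (-1), a double bond to O (2×+1 = +2), one bond to N (+1).
Oxidation state = -1 + 2 + 1 = +2.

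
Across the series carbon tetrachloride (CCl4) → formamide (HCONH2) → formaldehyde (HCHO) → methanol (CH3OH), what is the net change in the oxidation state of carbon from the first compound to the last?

Carbon oxidation states along the series — carbon tetrachloride: +4, formamide: +2, formaldehyde: 0, methanol: -2.
Net change = -2 − (+4) = -6.

-6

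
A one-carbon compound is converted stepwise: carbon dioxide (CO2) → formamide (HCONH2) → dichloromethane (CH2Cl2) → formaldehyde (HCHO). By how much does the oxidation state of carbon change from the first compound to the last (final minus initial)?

Carbon oxidation states along the series — carbon dioxide: +4, formamide: +2, dichloromethane: 0, formaldehyde: 0.
Net change = 0 − (+4) = -4.

-4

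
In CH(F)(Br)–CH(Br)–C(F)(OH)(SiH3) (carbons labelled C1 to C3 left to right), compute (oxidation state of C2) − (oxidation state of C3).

-1

C2: 2C, 1H, 1Br → 0 − 1 + 1 = 0
C3: 1C, 1O, 1F, 1Si → 0 + 1 + 1 − 1 = +1
Difference: 0 − (+1) = -1.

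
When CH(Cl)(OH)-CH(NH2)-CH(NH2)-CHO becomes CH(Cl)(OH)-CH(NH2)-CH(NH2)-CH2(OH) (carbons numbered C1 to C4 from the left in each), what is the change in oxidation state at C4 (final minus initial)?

Before: C4 has 1 bond to C, 1 bond to H, 2 bonds to O → oxidation state +1.
After: C4 has 1 bond to C, 2 bonds to H, 1 bond to O → oxidation state -1.
Δ = -1 − (+1) = -2, so this is a reduction at C4.

-2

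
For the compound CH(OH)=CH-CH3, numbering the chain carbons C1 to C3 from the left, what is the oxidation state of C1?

0

C1 has a double bond to C (2×0 = 0), one bond to O (+1), one bond to H (-1).
Oxidation state = 0 + 1 − 1 = 0.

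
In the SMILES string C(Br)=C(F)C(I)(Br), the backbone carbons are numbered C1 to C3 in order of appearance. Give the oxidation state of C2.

C2 has a double bond to C (2×0 = 0), one bond to C (0), one bond to F (+1).
Oxidation state = 0 + 0 + 1 = +1.

+1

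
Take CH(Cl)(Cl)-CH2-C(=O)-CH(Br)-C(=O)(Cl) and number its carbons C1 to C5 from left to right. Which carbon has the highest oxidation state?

Tallying each carbon's bonds:
C1: 1C, 1H, 2Cl → 0 − 1 + 2 = +1
C2: 2C, 2H → 0 − 2 = -2
C3: 2C, 2O → 0 + 2 = +2
C4: 2C, 1H, 1Br → 0 − 1 + 1 = 0
C5: 1C, 2O, 1Cl → 0 + 2 + 1 = +3
The most oxidised carbon is C5 at +3.

C5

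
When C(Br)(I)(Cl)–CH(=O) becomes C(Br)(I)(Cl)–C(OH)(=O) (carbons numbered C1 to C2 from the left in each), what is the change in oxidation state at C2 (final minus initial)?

Before: C2 has 1 bond to C, 1 bond to H, 2 bonds to O → oxidation state +1.
After: C2 has 1 bond to C, 3 bonds to O → oxidation state +3.
Δ = +3 − (+1) = +2, so this is an oxidation at C2.

+2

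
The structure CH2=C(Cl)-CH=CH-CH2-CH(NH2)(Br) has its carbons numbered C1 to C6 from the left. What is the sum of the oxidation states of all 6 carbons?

-4

Each bond to a more electronegative atom (O, N, halogen) counts +1, each bond to a less electronegative atom (H, metal, B, Si) counts −1, and each C–C bond counts 0. Tallying each carbon:
C1: 2C, 2H → 0 − 2 = -2
C2: 3C, 1Cl → 0 + 1 = +1
C3: 3C, 1H → 0 − 1 = -1
C4: 3C, 1H → 0 − 1 = -1
C5: 2C, 2H → 0 − 2 = -2
C6: 1C, 1H, 1N, 1Br → 0 − 1 + 1 + 1 = +1
Sum = -2 + 1 − 1 − 1 − 2 + 1 = -4.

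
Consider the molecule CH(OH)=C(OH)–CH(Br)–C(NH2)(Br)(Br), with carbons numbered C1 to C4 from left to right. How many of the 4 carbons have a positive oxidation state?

Count +1 for every bond to an atom more electronegative than carbon and −1 for every bond to one less electronegative; C–C bonds are 0. Tallying each carbon:
C1: 2C, 1H, 1O → 0 − 1 + 1 = 0
C2: 3C, 1O → 0 + 1 = +1
C3: 2C, 1H, 1Br → 0 − 1 + 1 = 0
C4: 1C, 1N, 2Br → 0 + 1 + 2 = +3
2 carbons (C2, C4) meet the condition.

2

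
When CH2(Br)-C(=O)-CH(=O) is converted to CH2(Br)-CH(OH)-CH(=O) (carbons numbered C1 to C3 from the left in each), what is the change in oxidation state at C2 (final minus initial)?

-2

Before: C2 has 2 bonds to C, 2 bonds to O → oxidation state +2.
After: C2 has 2 bonds to C, 1 bond to H, 1 bond to O → oxidation state 0.
Δ = 0 − (+2) = -2, so this is a reduction at C2.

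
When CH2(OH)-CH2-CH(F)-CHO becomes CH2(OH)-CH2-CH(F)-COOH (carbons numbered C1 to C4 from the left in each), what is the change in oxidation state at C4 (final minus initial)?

Before: C4 has 1 bond to C, 1 bond to H, 2 bonds to O → oxidation state +1.
After: C4 has 1 bond to C, 3 bonds to O → oxidation state +3.
Δ = +3 − (+1) = +2, so this is an oxidation at C4.

+2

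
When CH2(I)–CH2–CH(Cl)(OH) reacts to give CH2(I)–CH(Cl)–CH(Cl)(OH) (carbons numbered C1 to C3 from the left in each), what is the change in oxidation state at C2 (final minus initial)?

Before: C2 has 2 bonds to C, 2 bonds to H → oxidation state -2.
After: C2 has 2 bonds to C, 1 bond to H, 1 bond to Cl → oxidation state 0.
Δ = 0 − (-2) = +2, so this is an oxidation at C2.

+2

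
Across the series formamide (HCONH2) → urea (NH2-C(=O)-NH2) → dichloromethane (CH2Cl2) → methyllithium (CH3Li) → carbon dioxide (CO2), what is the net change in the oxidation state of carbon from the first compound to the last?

+2

Carbon oxidation states along the series — formamide: +2, urea: +4, dichloromethane: 0, methyllithium: -4, carbon dioxide: +4.
Net change = +4 − (+2) = +2.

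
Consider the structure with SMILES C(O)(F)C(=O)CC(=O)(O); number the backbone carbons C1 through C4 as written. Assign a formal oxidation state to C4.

+3

C4 has one bond to C (0), a double bond to O (2×+1 = +2), one bond to O (+1).
Oxidation state = 0 + 2 + 1 = +3.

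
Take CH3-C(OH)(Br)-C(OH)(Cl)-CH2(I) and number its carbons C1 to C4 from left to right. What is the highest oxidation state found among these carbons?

Tallying each carbon's bonds:
C1: 1C, 3H → 0 − 3 = -3
C2: 2C, 1O, 1Br → 0 + 1 + 1 = +2
C3: 2C, 1O, 1Cl → 0 + 1 + 1 = +2
C4: 1C, 2H, 1I → 0 − 2 + 1 = -1
The highest value is +2.

+2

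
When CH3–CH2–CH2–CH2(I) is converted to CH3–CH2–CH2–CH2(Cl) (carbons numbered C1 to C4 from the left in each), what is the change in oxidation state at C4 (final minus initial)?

0

Before: C4 has 1 bond to C, 2 bonds to H, 1 bond to I → oxidation state -1.
After: C4 has 1 bond to C, 2 bonds to H, 1 bond to Cl → oxidation state -1.
Δ = -1 − (-1) = 0, so no net redox change at C4.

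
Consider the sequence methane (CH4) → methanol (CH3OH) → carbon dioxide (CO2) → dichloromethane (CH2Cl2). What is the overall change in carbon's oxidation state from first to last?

+4

Carbon oxidation states along the series — methane: -4, methanol: -2, carbon dioxide: +4, dichloromethane: 0.
Net change = 0 − (-4) = +4.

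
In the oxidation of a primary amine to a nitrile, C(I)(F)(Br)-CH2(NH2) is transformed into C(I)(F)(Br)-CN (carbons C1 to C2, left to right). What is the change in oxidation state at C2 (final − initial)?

Before: C2 has 1 bond to C, 2 bonds to H, 1 bond to N → oxidation state -1.
After: C2 has 1 bond to C, 3 bonds to N → oxidation state +3.
Δ = +3 − (-1) = +4, so this is an oxidation at C2.

+4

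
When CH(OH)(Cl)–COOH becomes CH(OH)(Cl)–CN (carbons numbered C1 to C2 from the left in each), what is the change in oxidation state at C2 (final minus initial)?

0

Before: C2 has 1 bond to C, 3 bonds to O → oxidation state +3.
After: C2 has 1 bond to C, 3 bonds to N → oxidation state +3.
Δ = +3 − (+3) = 0, so no net redox change at C2.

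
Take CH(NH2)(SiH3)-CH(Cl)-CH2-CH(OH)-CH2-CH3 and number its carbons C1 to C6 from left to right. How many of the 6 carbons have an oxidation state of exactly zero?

2

Tallying each carbon's bonds:
C1: 1C, 1H, 1N, 1Si → 0 − 1 + 1 − 1 = -1
C2: 2C, 1H, 1Cl → 0 − 1 + 1 = 0
C3: 2C, 2H → 0 − 2 = -2
C4: 2C, 1H, 1O → 0 − 1 + 1 = 0
C5: 2C, 2H → 0 − 2 = -2
C6: 1C, 3H → 0 − 3 = -3
2 carbons (C2, C4) meet the condition.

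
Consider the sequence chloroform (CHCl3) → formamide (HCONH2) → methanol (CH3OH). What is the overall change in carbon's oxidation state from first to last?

-4

Carbon oxidation states along the series — chloroform: +2, formamide: +2, methanol: -2.
Net change = -2 − (+2) = -4.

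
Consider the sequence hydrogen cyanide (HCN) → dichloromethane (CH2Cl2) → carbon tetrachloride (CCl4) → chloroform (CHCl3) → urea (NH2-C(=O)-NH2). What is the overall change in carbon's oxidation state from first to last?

Carbon oxidation states along the series — hydrogen cyanide: +2, dichloromethane: 0, carbon tetrachloride: +4, chloroform: +2, urea: +4.
Net change = +4 − (+2) = +2.

+2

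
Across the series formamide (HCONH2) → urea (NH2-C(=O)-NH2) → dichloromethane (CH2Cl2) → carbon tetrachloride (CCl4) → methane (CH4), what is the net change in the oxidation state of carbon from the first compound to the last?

Carbon oxidation states along the series — formamide: +2, urea: +4, dichloromethane: 0, carbon tetrachloride: +4, methane: -4.
Net change = -4 − (+2) = -6.

-6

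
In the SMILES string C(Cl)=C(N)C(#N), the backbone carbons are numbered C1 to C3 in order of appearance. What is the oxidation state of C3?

C3 has one bond to C (0), a triple bond to N (3×+1 = +3).
Oxidation state = 0 + 3 = +3.

+3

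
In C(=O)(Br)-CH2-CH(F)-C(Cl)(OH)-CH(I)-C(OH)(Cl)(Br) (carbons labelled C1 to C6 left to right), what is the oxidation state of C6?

Count +1 for every bond to an atom more electronegative than carbon and −1 for every bond to one less electronegative; C–C bonds are 0.
C6 has one bond to C (0), one bond to O (+1), one bond to Cl (+1), one bond to Br (+1).
Oxidation state = 0 + 1 + 1 + 1 = +3.

+3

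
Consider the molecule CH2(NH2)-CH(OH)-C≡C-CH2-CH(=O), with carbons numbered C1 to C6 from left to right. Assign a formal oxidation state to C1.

Assign +1 per bond to O/N/halogen, −1 per bond to H or an electropositive element, and 0 per bond to carbon.
C1 has one bond to C (0), one bond to N (+1), one bond to H (-1), one bond to H (-1).
Oxidation state = 0 + 1 − 1 − 1 = -1.

-1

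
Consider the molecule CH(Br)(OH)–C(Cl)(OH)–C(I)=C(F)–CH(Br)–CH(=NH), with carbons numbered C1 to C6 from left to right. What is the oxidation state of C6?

+1

C6 has one bond to C (0), a double bond to N (2×+1 = +2), one bond to H (-1).
Oxidation state = 0 + 2 − 1 = +1.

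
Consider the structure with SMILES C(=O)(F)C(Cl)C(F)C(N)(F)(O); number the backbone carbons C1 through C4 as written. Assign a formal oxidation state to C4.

+3

Assign +1 per bond to O/N/halogen, −1 per bond to H or an electropositive element, and 0 per bond to carbon.
C4 has one bond to C (0), one bond to N (+1), one bond to F (+1), one bond to O (+1).
Oxidation state = 0 + 1 + 1 + 1 = +3.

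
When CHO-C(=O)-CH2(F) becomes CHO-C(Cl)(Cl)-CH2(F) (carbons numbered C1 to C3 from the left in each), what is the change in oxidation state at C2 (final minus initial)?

Before: C2 has 2 bonds to C, 2 bonds to O → oxidation state +2.
After: C2 has 2 bonds to C, 2 bonds to Cl → oxidation state +2.
Δ = +2 − (+2) = 0, so no net redox change at C2.

0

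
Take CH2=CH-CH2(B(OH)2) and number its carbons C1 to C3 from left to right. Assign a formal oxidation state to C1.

-2

C1 has a double bond to C (2×0 = 0), one bond to H (-1), one bond to H (-1).
Oxidation state = 0 − 1 − 1 = -2.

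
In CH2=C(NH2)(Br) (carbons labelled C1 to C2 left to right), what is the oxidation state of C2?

C2 has a double bond to C (2×0 = 0), one bond to N (+1), one bond to Br (+1).
Oxidation state = 0 + 1 + 1 = +2.

+2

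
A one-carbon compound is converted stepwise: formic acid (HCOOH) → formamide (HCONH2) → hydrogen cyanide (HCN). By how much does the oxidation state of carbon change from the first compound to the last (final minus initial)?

0

Carbon oxidation states along the series — formic acid: +2, formamide: +2, hydrogen cyanide: +2.
Net change = +2 − (+2) = 0.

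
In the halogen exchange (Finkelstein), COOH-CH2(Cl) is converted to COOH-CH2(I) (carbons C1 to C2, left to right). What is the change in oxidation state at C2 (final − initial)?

Before: C2 has 1 bond to C, 2 bonds to H, 1 bond to Cl → oxidation state -1.
After: C2 has 1 bond to C, 2 bonds to H, 1 bond to I → oxidation state -1.
Δ = -1 − (-1) = 0, so no net redox change at C2.

0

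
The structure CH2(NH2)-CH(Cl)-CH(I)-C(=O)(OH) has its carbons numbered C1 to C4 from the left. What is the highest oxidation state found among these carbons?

+3

Tallying each carbon's bonds:
C1: 1C, 2H, 1N → 0 − 2 + 1 = -1
C2: 2C, 1H, 1Cl → 0 − 1 + 1 = 0
C3: 2C, 1H, 1I → 0 − 1 + 1 = 0
C4: 1C, 3O → 0 + 3 = +3
The highest value is +3.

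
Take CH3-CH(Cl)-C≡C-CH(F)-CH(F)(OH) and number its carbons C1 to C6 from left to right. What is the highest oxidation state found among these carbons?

Count +1 for every bond to an atom more electronegative than carbon and −1 for every bond to one less electronegative; C–C bonds are 0. Tallying each carbon:
C1: 1C, 3H → 0 − 3 = -3
C2: 2C, 1H, 1Cl → 0 − 1 + 1 = 0
C3: 4C → 0 = 0
C4: 4C → 0 = 0
C5: 2C, 1H, 1F → 0 − 1 + 1 = 0
C6: 1C, 1H, 1O, 1F → 0 − 1 + 1 + 1 = +1
The highest value is +1.

+1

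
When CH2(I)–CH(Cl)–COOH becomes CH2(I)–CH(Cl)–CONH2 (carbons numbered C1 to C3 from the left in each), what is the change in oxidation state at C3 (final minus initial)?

0

Before: C3 has 1 bond to C, 3 bonds to O → oxidation state +3.
After: C3 has 1 bond to C, 2 bonds to O, 1 bond to N → oxidation state +3.
Δ = +3 − (+3) = 0, so no net redox change at C3.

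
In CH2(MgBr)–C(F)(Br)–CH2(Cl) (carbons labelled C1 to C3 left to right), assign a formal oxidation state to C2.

Each bond to a more electronegative atom (O, N, halogen) counts +1, each bond to a less electronegative atom (H, metal, B, Si) counts −1, and each C–C bond counts 0.
C2 has one bond to C (0), one bond to C (0), one bond to F (+1), one bond to Br (+1).
Oxidation state = 0 + 0 + 1 + 1 = +2.

+2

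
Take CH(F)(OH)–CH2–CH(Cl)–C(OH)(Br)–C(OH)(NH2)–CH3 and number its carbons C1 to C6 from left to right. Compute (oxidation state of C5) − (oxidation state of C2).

C5: 2C, 1O, 1N → 0 + 1 + 1 = +2
C2: 2C, 2H → 0 − 2 = -2
Difference: +2 − (-2) = +4.

+4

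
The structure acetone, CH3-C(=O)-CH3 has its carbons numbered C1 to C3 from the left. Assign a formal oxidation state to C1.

C1 has one bond to H (-1), one bond to H (-1), one bond to H (-1), one bond to C (0).
Oxidation state = -1 − 1 − 1 + 0 = -3.

-3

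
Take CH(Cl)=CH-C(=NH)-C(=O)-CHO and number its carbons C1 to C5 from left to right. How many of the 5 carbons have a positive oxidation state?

3

Assign +1 per bond to O/N/halogen, −1 per bond to H or an electropositive element, and 0 per bond to carbon. Tallying each carbon:
C1: 2C, 1H, 1Cl → 0 − 1 + 1 = 0
C2: 3C, 1H → 0 − 1 = -1
C3: 2C, 2N → 0 + 2 = +2
C4: 2C, 2O → 0 + 2 = +2
C5: 1C, 1H, 2O → 0 − 1 + 2 = +1
3 carbons (C3, C4, C5) meet the condition.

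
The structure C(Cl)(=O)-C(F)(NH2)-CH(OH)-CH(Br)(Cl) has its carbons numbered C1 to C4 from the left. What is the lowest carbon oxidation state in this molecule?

0

Tallying each carbon's bonds:
C1: 1C, 2O, 1Cl → 0 + 2 + 1 = +3
C2: 2C, 1N, 1F → 0 + 1 + 1 = +2
C3: 2C, 1H, 1O → 0 − 1 + 1 = 0
C4: 1C, 1H, 1Cl, 1Br → 0 − 1 + 1 + 1 = +1
The lowest value is 0.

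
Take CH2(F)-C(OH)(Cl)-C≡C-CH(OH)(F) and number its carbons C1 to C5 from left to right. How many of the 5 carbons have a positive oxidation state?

Each bond to a more electronegative atom (O, N, halogen) counts +1, each bond to a less electronegative atom (H, metal, B, Si) counts −1, and each C–C bond counts 0. Tallying each carbon:
C1: 1C, 2H, 1F → 0 − 2 + 1 = -1
C2: 2C, 1O, 1Cl → 0 + 1 + 1 = +2
C3: 4C → 0 = 0
C4: 4C → 0 = 0
C5: 1C, 1H, 1O, 1F → 0 − 1 + 1 + 1 = +1
2 carbons (C2, C5) meet the condition.

2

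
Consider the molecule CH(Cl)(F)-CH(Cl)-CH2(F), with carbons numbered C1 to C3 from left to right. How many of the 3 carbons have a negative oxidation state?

1

Tallying each carbon's bonds:
C1: 1C, 1H, 1F, 1Cl → 0 − 1 + 1 + 1 = +1
C2: 2C, 1H, 1Cl → 0 − 1 + 1 = 0
C3: 1C, 2H, 1F → 0 − 2 + 1 = -1
1 carbon (C3) meets the condition.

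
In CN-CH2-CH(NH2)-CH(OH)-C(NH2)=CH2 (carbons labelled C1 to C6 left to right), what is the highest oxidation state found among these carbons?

+3

Assign +1 per bond to O/N/halogen, −1 per bond to H or an electropositive element, and 0 per bond to carbon. Tallying each carbon:
C1: 1C, 3N → 0 + 3 = +3
C2: 2C, 2H → 0 − 2 = -2
C3: 2C, 1H, 1N → 0 − 1 + 1 = 0
C4: 2C, 1H, 1O → 0 − 1 + 1 = 0
C5: 3C, 1N → 0 + 1 = +1
C6: 2C, 2H → 0 − 2 = -2
The highest value is +3.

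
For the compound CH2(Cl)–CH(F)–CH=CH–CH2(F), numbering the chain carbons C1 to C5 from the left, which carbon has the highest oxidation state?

Each bond to a more electronegative atom (O, N, halogen) counts +1, each bond to a less electronegative atom (H, metal, B, Si) counts −1, and each C–C bond counts 0. Tallying each carbon:
C1: 1C, 2H, 1Cl → 0 − 2 + 1 = -1
C2: 2C, 1H, 1F → 0 − 1 + 1 = 0
C3: 3C, 1H → 0 − 1 = -1
C4: 3C, 1H → 0 − 1 = -1
C5: 1C, 2H, 1F → 0 − 2 + 1 = -1
The most oxidised carbon is C2 at 0.

C2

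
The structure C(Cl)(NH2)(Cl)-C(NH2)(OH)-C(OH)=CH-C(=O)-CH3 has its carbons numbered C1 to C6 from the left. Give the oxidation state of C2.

+2

Bonds to more-electronegative neighbours contribute +1 each, bonds to H or metals contribute −1 each, and C–C bonds contribute 0.
C2 has one bond to C (0), one bond to C (0), one bond to N (+1), one bond to O (+1).
Oxidation state = 0 + 0 + 1 + 1 = +2.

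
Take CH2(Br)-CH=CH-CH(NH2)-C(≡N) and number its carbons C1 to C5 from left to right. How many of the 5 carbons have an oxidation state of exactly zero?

Each bond to a more electronegative atom (O, N, halogen) counts +1, each bond to a less electronegative atom (H, metal, B, Si) counts −1, and each C–C bond counts 0. Tallying each carbon:
C1: 1C, 2H, 1Br → 0 − 2 + 1 = -1
C2: 3C, 1H → 0 − 1 = -1
C3: 3C, 1H → 0 − 1 = -1
C4: 2C, 1H, 1N → 0 − 1 + 1 = 0
C5: 1C, 3N → 0 + 3 = +3
1 carbon (C4) meets the condition.

1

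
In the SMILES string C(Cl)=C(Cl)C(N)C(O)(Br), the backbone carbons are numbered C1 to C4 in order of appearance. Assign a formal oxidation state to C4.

Each bond to a more electronegative atom (O, N, halogen) counts +1, each bond to a less electronegative atom (H, metal, B, Si) counts −1, and each C–C bond counts 0.
C4 has one bond to C (0), one bond to O (+1), one bond to H (-1), one bond to Br (+1).
Oxidation state = 0 + 1 − 1 + 1 = +1.

+1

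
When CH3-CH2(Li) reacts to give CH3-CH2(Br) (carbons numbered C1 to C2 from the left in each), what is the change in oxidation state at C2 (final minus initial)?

+2

Before: C2 has 1 bond to C, 2 bonds to H, 1 bond to Li → oxidation state -3.
After: C2 has 1 bond to C, 2 bonds to H, 1 bond to Br → oxidation state -1.
Δ = -1 − (-3) = +2, so this is an oxidation at C2.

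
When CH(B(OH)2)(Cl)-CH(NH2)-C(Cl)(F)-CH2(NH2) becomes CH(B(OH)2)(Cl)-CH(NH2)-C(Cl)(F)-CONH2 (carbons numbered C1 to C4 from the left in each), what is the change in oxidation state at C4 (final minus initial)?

Before: C4 has 1 bond to C, 2 bonds to H, 1 bond to N → oxidation state -1.
After: C4 has 1 bond to C, 2 bonds to O, 1 bond to N → oxidation state +3.
Δ = +3 − (-1) = +4, so this is an oxidation at C4.

+4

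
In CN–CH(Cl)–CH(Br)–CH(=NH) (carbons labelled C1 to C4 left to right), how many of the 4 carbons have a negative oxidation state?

0

Tallying each carbon's bonds:
C1: 1C, 3N → 0 + 3 = +3
C2: 2C, 1H, 1Cl → 0 − 1 + 1 = 0
C3: 2C, 1H, 1Br → 0 − 1 + 1 = 0
C4: 1C, 1H, 2N → 0 − 1 + 2 = +1
0 carbons meet the condition.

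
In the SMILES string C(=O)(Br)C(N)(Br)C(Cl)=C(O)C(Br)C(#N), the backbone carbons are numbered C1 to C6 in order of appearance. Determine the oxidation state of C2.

Assign +1 per bond to O/N/halogen, −1 per bond to H or an electropositive element, and 0 per bond to carbon.
C2 has one bond to C (0), one bond to C (0), one bond to N (+1), one bond to Br (+1).
Oxidation state = 0 + 0 + 1 + 1 = +2.

+2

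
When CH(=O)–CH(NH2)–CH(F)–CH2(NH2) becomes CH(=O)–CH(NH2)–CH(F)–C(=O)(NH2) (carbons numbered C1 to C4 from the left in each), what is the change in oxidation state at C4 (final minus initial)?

+4

Before: C4 has 1 bond to C, 2 bonds to H, 1 bond to N → oxidation state -1.
After: C4 has 1 bond to C, 2 bonds to O, 1 bond to N → oxidation state +3.
Δ = +3 − (-1) = +4, so this is an oxidation at C4.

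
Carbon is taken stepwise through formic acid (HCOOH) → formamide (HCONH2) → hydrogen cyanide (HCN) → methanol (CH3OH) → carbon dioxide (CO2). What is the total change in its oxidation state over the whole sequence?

Carbon oxidation states along the series — formic acid: +2, formamide: +2, hydrogen cyanide: +2, methanol: -2, carbon dioxide: +4.
Net change = +4 − (+2) = +2.

+2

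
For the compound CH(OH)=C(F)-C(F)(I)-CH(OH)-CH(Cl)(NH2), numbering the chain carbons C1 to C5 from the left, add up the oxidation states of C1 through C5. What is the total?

+4

Tallying each carbon's bonds:
C1: 2C, 1H, 1O → 0 − 1 + 1 = 0
C2: 3C, 1F → 0 + 1 = +1
C3: 2C, 1F, 1I → 0 + 1 + 1 = +2
C4: 2C, 1H, 1O → 0 − 1 + 1 = 0
C5: 1C, 1H, 1N, 1Cl → 0 − 1 + 1 + 1 = +1
Sum = 0 + 1 + 2 + 0 + 1 = +4.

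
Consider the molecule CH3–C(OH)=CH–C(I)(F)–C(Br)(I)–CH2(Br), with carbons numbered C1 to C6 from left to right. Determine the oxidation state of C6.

Count +1 for every bond to an atom more electronegative than carbon and −1 for every bond to one less electronegative; C–C bonds are 0.
C6 has one bond to C (0), one bond to H (-1), one bond to H (-1), one bond to Br (+1).
Oxidation state = 0 − 1 − 1 + 1 = -1.

-1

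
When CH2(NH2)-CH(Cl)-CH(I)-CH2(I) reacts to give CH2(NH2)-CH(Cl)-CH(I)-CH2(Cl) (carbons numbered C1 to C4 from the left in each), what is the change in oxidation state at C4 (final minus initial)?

0

Before: C4 has 1 bond to C, 2 bonds to H, 1 bond to I → oxidation state -1.
After: C4 has 1 bond to C, 2 bonds to H, 1 bond to Cl → oxidation state -1.
Δ = -1 − (-1) = 0, so no net redox change at C4.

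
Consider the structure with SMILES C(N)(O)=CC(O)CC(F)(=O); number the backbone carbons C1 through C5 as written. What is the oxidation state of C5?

+3

C5 has one bond to C (0), one bond to F (+1), a double bond to O (2×+1 = +2).
Oxidation state = 0 + 1 + 2 = +3.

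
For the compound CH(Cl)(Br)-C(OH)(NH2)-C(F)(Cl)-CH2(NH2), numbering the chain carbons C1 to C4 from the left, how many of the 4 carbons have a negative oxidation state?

Tallying each carbon's bonds:
C1: 1C, 1H, 1Cl, 1Br → 0 − 1 + 1 + 1 = +1
C2: 2C, 1O, 1N → 0 + 1 + 1 = +2
C3: 2C, 1F, 1Cl → 0 + 1 + 1 = +2
C4: 1C, 2H, 1N → 0 − 2 + 1 = -1
1 carbon (C4) meets the condition.

1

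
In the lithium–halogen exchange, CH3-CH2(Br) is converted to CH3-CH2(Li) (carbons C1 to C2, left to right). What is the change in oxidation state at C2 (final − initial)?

-2

Before: C2 has 1 bond to C, 2 bonds to H, 1 bond to Br → oxidation state -1.
After: C2 has 1 bond to C, 2 bonds to H, 1 bond to Li → oxidation state -3.
Δ = -3 − (-1) = -2, so this is a reduction at C2.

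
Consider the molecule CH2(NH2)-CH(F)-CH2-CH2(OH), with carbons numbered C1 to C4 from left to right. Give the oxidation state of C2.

0

Each bond to a more electronegative atom (O, N, halogen) counts +1, each bond to a less electronegative atom (H, metal, B, Si) counts −1, and each C–C bond counts 0.
C2 has one bond to C (0), one bond to C (0), one bond to H (-1), one bond to F (+1).
Oxidation state = 0 + 0 − 1 + 1 = 0.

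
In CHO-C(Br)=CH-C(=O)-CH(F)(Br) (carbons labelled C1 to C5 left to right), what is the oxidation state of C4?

Assign +1 per bond to O/N/halogen, −1 per bond to H or an electropositive element, and 0 per bond to carbon.
C4 has one bond to C (0), one bond to C (0), a double bond to O (2×+1 = +2).
Oxidation state = 0 + 0 + 2 = +2.

+2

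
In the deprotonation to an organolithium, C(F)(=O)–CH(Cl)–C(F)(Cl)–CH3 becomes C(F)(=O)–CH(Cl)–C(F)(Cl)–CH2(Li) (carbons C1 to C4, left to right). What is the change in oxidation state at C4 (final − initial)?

Before: C4 has 1 bond to C, 3 bonds to H → oxidation state -3.
After: C4 has 1 bond to C, 2 bonds to H, 1 bond to Li → oxidation state -3.
Δ = -3 − (-3) = 0, so no net redox change at C4.

0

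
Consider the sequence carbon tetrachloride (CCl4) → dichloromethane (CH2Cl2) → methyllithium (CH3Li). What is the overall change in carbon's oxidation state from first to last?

Carbon oxidation states along the series — carbon tetrachloride: +4, dichloromethane: 0, methyllithium: -4.
Net change = -4 − (+4) = -8.

-8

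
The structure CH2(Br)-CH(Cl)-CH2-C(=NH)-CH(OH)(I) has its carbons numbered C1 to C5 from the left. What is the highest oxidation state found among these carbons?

+2

Tallying each carbon's bonds:
C1: 1C, 2H, 1Br → 0 − 2 + 1 = -1
C2: 2C, 1H, 1Cl → 0 − 1 + 1 = 0
C3: 2C, 2H → 0 − 2 = -2
C4: 2C, 2N → 0 + 2 = +2
C5: 1C, 1H, 1O, 1I → 0 − 1 + 1 + 1 = +1
The highest value is +2.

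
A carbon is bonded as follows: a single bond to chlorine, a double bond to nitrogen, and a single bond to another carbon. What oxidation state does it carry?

Bonds to more-electronegative neighbours contribute +1 each, bonds to H or metals contribute −1 each, and C–C bonds contribute 0.
The carbon has one bond to C (0), one bond to Cl (+1), a double bond to N (2×+1 = +2).
Oxidation state = 0 + 1 + 2 = +3.

+3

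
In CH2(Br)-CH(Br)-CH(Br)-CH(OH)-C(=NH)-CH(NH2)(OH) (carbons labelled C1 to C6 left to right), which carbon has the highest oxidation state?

C5

Tallying each carbon's bonds:
C1: 1C, 2H, 1Br → 0 − 2 + 1 = -1
C2: 2C, 1H, 1Br → 0 − 1 + 1 = 0
C3: 2C, 1H, 1Br → 0 − 1 + 1 = 0
C4: 2C, 1H, 1O → 0 − 1 + 1 = 0
C5: 2C, 2N → 0 + 2 = +2
C6: 1C, 1H, 1O, 1N → 0 − 1 + 1 + 1 = +1
The most oxidised carbon is C5 at +2.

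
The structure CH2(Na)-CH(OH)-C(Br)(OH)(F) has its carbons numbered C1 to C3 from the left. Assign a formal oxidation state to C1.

-3

C1 has one bond to C (0), one bond to Na (-1), one bond to H (-1), one bond to H (-1).
Oxidation state = 0 − 1 − 1 − 1 = -3.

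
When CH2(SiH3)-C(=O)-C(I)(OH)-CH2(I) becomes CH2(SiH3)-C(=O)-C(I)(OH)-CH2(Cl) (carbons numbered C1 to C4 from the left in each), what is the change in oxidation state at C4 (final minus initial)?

0

Before: C4 has 1 bond to C, 2 bonds to H, 1 bond to I → oxidation state -1.
After: C4 has 1 bond to C, 2 bonds to H, 1 bond to Cl → oxidation state -1.
Δ = -1 − (-1) = 0, so no net redox change at C4.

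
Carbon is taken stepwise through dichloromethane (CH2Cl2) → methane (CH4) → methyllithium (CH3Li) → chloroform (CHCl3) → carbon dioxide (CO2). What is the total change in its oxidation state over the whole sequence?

Carbon oxidation states along the series — dichloromethane: 0, methane: -4, methyllithium: -4, chloroform: +2, carbon dioxide: +4.
Net change = +4 − (0) = +4.

+4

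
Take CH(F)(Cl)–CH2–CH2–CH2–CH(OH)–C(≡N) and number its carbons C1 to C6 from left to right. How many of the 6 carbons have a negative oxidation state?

Each bond to a more electronegative atom (O, N, halogen) counts +1, each bond to a less electronegative atom (H, metal, B, Si) counts −1, and each C–C bond counts 0. Tallying each carbon:
C1: 1C, 1H, 1F, 1Cl → 0 − 1 + 1 + 1 = +1
C2: 2C, 2H → 0 − 2 = -2
C3: 2C, 2H → 0 − 2 = -2
C4: 2C, 2H → 0 − 2 = -2
C5: 2C, 1H, 1O → 0 − 1 + 1 = 0
C6: 1C, 3N → 0 + 3 = +3
3 carbons (C2, C3, C4) meet the condition.

3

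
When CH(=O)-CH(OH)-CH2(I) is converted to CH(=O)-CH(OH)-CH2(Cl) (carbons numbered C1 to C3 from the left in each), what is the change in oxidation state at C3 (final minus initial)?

Before: C3 has 1 bond to C, 2 bonds to H, 1 bond to I → oxidation state -1.
After: C3 has 1 bond to C, 2 bonds to H, 1 bond to Cl → oxidation state -1.
Δ = -1 − (-1) = 0, so no net redox change at C3.

0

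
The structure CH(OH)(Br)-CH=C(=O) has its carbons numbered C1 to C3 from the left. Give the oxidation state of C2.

-1

Assign +1 per bond to O/N/halogen, −1 per bond to H or an electropositive element, and 0 per bond to carbon.
C2 has one bond to C (0), a double bond to C (2×0 = 0), one bond to H (-1).
Oxidation state = 0 + 0 − 1 = -1.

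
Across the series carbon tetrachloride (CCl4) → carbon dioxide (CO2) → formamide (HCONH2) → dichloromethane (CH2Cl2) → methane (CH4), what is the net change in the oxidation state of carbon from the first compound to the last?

-8

Carbon oxidation states along the series — carbon tetrachloride: +4, carbon dioxide: +4, formamide: +2, dichloromethane: 0, methane: -4.
Net change = -4 − (+4) = -8.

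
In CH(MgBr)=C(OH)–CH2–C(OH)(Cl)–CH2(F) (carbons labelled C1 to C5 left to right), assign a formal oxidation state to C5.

C5 has one bond to C (0), one bond to H (-1), one bond to H (-1), one bond to F (+1).
Oxidation state = 0 − 1 − 1 + 1 = -1.

-1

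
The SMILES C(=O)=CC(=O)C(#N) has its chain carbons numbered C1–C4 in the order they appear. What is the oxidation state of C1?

C1 has a double bond to C (2×0 = 0), a double bond to O (2×+1 = +2).
Oxidation state = 0 + 2 = +2.

+2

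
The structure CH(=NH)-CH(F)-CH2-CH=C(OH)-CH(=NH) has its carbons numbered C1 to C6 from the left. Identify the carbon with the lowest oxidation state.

C3

Count +1 for every bond to an atom more electronegative than carbon and −1 for every bond to one less electronegative; C–C bonds are 0. Tallying each carbon:
C1: 1C, 1H, 2N → 0 − 1 + 2 = +1
C2: 2C, 1H, 1F → 0 − 1 + 1 = 0
C3: 2C, 2H → 0 − 2 = -2
C4: 3C, 1H → 0 − 1 = -1
C5: 3C, 1O → 0 + 1 = +1
C6: 1C, 1H, 2N → 0 − 1 + 2 = +1
The most reduced carbon is C3 at -2.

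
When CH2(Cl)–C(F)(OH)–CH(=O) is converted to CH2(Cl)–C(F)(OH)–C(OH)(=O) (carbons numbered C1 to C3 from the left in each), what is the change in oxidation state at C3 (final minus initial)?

+2

Before: C3 has 1 bond to C, 1 bond to H, 2 bonds to O → oxidation state +1.
After: C3 has 1 bond to C, 3 bonds to O → oxidation state +3.
Δ = +3 − (+1) = +2, so this is an oxidation at C3.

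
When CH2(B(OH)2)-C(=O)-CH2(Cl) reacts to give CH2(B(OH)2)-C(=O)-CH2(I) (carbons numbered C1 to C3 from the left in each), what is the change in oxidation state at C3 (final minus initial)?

Before: C3 has 1 bond to C, 2 bonds to H, 1 bond to Cl → oxidation state -1.
After: C3 has 1 bond to C, 2 bonds to H, 1 bond to I → oxidation state -1.
Δ = -1 − (-1) = 0, so no net redox change at C3.

0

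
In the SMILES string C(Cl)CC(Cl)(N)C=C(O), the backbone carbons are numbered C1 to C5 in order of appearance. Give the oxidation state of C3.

+2

Bonds to more-electronegative neighbours contribute +1 each, bonds to H or metals contribute −1 each, and C–C bonds contribute 0.
C3 has one bond to C (0), one bond to C (0), one bond to Cl (+1), one bond to N (+1).
Oxidation state = 0 + 0 + 1 + 1 = +2.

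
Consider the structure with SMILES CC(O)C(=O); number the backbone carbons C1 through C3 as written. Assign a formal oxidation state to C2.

0

C2 has one bond to C (0), one bond to C (0), one bond to O (+1), one bond to H (-1).
Oxidation state = 0 + 0 + 1 − 1 = 0.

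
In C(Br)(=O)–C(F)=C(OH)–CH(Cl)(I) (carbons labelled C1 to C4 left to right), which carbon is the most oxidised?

C1

Tallying each carbon's bonds:
C1: 1C, 2O, 1Br → 0 + 2 + 1 = +3
C2: 3C, 1F → 0 + 1 = +1
C3: 3C, 1O → 0 + 1 = +1
C4: 1C, 1H, 1Cl, 1I → 0 − 1 + 1 + 1 = +1
The most oxidised carbon is C1 at +3.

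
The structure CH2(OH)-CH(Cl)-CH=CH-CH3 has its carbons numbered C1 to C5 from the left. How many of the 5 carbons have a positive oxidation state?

Tallying each carbon's bonds:
C1: 1C, 2H, 1O → 0 − 2 + 1 = -1
C2: 2C, 1H, 1Cl → 0 − 1 + 1 = 0
C3: 3C, 1H → 0 − 1 = -1
C4: 3C, 1H → 0 − 1 = -1
C5: 1C, 3H → 0 − 3 = -3
0 carbons meet the condition.

0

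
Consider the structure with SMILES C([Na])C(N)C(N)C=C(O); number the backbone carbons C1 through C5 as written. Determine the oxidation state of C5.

Assign +1 per bond to O/N/halogen, −1 per bond to H or an electropositive element, and 0 per bond to carbon.
C5 has a double bond to C (2×0 = 0), one bond to H (-1), one bond to O (+1).
Oxidation state = 0 − 1 + 1 = 0.

0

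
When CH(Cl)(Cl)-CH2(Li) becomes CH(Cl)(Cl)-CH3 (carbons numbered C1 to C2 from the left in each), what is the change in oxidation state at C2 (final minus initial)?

Before: C2 has 1 bond to C, 2 bonds to H, 1 bond to Li → oxidation state -3.
After: C2 has 1 bond to C, 3 bonds to H → oxidation state -3.
Δ = -3 − (-3) = 0, so no net redox change at C2.

0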